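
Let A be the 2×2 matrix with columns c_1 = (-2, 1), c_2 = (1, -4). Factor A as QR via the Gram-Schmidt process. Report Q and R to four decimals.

c_1 = (-2, 1); ‖c_1‖ = 2.2361, so e_1 = (-0.8944, 0.4472).
e_1·c_2 = (-0.8944)·1 + 0.4472·(-4) = -2.6833.
u_2 = c_2 + 2.6833·e_1 = (-1.4000, -2.8000).
‖u_2‖ = 3.1305, so e_2 = (-0.4472, -0.8944).

Q = [[-0.8944, -0.4472], [0.4472, -0.8944]], R = [[2.2361, -2.6833], [0.0000, 3.1305]]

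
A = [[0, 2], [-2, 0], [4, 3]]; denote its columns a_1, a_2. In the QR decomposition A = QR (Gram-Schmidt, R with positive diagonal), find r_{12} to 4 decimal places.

r_{12} = 2.6833

a_1 = (0, -2, 4); ‖a_1‖ = 4.4721, so e_1 = (0.0000, -0.4472, 0.8944).
r_{12} = e_1·a_2 = 2.6833.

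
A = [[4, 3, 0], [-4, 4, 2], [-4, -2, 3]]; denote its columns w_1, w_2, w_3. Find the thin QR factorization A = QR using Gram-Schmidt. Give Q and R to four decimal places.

Q = [[0.5774, 0.4981, 0.6470], [-0.5774, 0.8093, -0.1078], [-0.5774, -0.3113, 0.7548]], R = [[6.9282, 0.5774, -2.8868], [0.0000, 5.3541, 0.6848], [0.0000, 0.0000, 2.0488]]

w_1 = (4, -4, -4); ‖w_1‖ = 6.9282, so q_1 = (0.5774, -0.5774, -0.5774).
q_1·w_2 = 0.5774·3 + (-0.5774)·4 + (-0.5774)·(-2) = 0.5774.
u_2 = w_2 − 0.5774·q_1 = (2.6667, 4.3333, -1.6667).
‖u_2‖ = 5.3541, so q_2 = (0.4981, 0.8093, -0.3113).
q_1·w_3 = 0.5774·0 + (-0.5774)·2 + (-0.5774)·3 = -2.8868; q_2·w_3 = 0.4981·0 + 0.8093·2 + (-0.3113)·3 = 0.6848.
u_3 = w_3 + 2.8868·q_1 − 0.6848·q_2 = (1.3256, -0.2209, 1.5465).
‖u_3‖ = 2.0488, so q_3 = (0.6470, -0.1078, 0.7548).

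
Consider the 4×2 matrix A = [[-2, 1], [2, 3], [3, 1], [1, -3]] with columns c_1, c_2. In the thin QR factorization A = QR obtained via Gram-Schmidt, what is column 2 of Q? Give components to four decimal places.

q_2 = (0.3304, 0.5846, 0.0762, -0.7371)

c_1 = (-2, 2, 3, 1); ‖c_1‖ = 4.2426, so q_1 = (-0.4714, 0.4714, 0.7071, 0.2357).
q_1·c_2 = (-0.4714)·1 + 0.4714·3 + 0.7071·1 + 0.2357·(-3) = 0.9428.
u_2 = c_2 − 0.9428·q_1 = (1.4444, 2.5556, 0.3333, -3.2222).
‖u_2‖ = 4.3716, so q_2 = (0.3304, 0.5846, 0.0762, -0.7371).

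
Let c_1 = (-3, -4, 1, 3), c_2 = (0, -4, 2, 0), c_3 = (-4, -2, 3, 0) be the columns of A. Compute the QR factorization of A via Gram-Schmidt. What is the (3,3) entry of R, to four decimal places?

c_1 = (-3, -4, 1, 3); ‖c_1‖ = 5.9161, so e_1 = (-0.5071, -0.6761, 0.1690, 0.5071).
e_1·c_2 = (-0.5071)·0 + (-0.6761)·(-4) + 0.1690·2 + 0.5071·0 = 3.0426.
u_2 = c_2 − 3.0426·e_1 = (1.5429, -1.9429, 1.4857, -1.5429).
‖u_2‖ = 3.2776, so e_2 = (0.4707, -0.5928, 0.4533, -0.4707).
e_1·c_3 = (-0.5071)·(-4) + (-0.6761)·(-2) + 0.1690·3 + 0.5071·0 = 3.8877; e_2·c_3 = 0.4707·(-4) + (-0.5928)·(-2) + 0.4533·3 + (-0.4707)·0 = 0.6625.
u_3 = c_3 − 3.8877·e_1 − 0.6625·e_2 = (-2.3404, 1.0213, 2.0426, -1.6596).
r_{33} = ‖u_3‖ = 3.6670.

r_{33} = 3.6670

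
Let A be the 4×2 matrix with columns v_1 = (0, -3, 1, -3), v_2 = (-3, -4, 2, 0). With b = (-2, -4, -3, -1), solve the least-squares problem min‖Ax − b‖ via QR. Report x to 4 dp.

v_1 = (0, -3, 1, -3); ‖v_1‖ = 4.3589, so e_1 = (0.0000, -0.6882, 0.2294, -0.6882).
e_1·v_2 = 0.0000·(-3) + (-0.6882)·(-4) + 0.2294·2 + (-0.6882)·0 = 3.2118.
u_2 = v_2 − 3.2118·e_1 = (-3.0000, -1.7895, 1.2632, 2.2105).
‖u_2‖ = 4.3225, so e_2 = (-0.6940, -0.4140, 0.2922, 0.5114).
Qᵀb = (2.7530, 1.6560).
Back-substitute: x_2 = 1.6560/4.3225 = 0.3831.
x_1 = (2.7530 − 3.2118·0.3831)/4.3589 = 0.3493.

x = (0.3493, 0.3831)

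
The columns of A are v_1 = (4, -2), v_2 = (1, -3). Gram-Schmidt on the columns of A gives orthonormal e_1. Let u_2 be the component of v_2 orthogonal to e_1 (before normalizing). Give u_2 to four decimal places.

v_1 = (4, -2); ‖v_1‖ = 4.4721, so e_1 = (0.8944, -0.4472).
e_1·v_2 = 0.8944·1 + (-0.4472)·(-3) = 2.2361.
u_2 = v_2 − 2.2361·e_1 = (-1.0000, -2.0000).

u_2 = (-1.0000, -2.0000)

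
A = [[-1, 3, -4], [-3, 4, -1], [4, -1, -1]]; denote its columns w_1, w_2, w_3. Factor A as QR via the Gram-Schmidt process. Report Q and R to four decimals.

Q = [[-0.1961, 0.6519, -0.7325], [-0.5883, 0.5193, 0.6198], [0.7845, 0.5525, 0.2817]], R = [[5.0990, -3.7262, 0.5883], [0.0000, 3.4807, -3.6796], [0.0000, 0.0000, 2.0284]]

e_1 = w_1/‖w_1‖ = (-1, -3, 4)/5.0990 = (-0.1961, -0.5883, 0.7845).
r_{12} = e_1·w_2 = -3.7262.
u_2 = w_2 + 3.7262·e_1 = (2.2692, 1.8077, 1.9231).
‖u_2‖ = 3.4807, so e_2 = (0.6519, 0.5193, 0.5525).
r_{13} = e_1·w_3 = 0.5883; r_{23} = e_2·w_3 = -3.6796.
u_3 = w_3 − 0.5883·e_1 + 3.6796·e_2 = (-1.4857, 1.2571, 0.5714).
‖u_3‖ = 2.0284, so e_3 = (-0.7325, 0.6198, 0.2817).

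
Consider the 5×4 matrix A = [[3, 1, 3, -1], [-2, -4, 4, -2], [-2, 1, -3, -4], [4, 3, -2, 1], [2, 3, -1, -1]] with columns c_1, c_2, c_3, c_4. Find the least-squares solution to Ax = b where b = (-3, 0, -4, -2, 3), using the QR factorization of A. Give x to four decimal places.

c_1 = (3, -2, -2, 4, 2); ‖c_1‖ = 6.0828, so q_1 = (0.4932, -0.3288, -0.3288, 0.6576, 0.3288).
q_1·c_2 = 0.4932·1 + (-0.3288)·(-4) + (-0.3288)·1 + 0.6576·3 + 0.3288·3 = 4.4388.
u_2 = c_2 − 4.4388·q_1 = (-1.1892, -2.5405, 2.4595, 0.0811, 1.5405).
‖u_2‖ = 4.0370, so q_2 = (-0.2946, -0.6293, 0.6092, 0.0201, 0.3816).
q_1·c_3 = 0.4932·3 + (-0.3288)·4 + (-0.3288)·(-3) + 0.6576·(-2) + 0.3288·(-1) = -0.4932; q_2·c_3 = (-0.2946)·3 + (-0.6293)·4 + 0.6092·(-3) + 0.0201·(-2) + 0.3816·(-1) = -5.6504.
u_3 = c_3 + 0.4932·q_1 + 5.6504·q_2 = (1.5788, 0.2819, 0.2803, -1.5622, 1.3184).
‖u_3‖ = 2.6133, so q_3 = (0.6041, 0.1079, 0.1072, -0.5978, 0.5045).
q_1·c_4 = 0.4932·(-1) + (-0.3288)·(-2) + (-0.3288)·(-4) + 0.6576·1 + 0.3288·(-1) = 1.8084; q_2·c_4 = (-0.2946)·(-1) + (-0.6293)·(-2) + 0.6092·(-4) + 0.0201·1 + 0.3816·(-1) = -1.2452; q_3·c_4 = 0.6041·(-1) + 0.1079·(-2) + 0.1072·(-4) + (-0.5978)·1 + 0.5045·(-1) = -2.3512.
u_4 = c_4 − 1.8084·q_1 + 1.2452·q_2 + 2.3512·q_3 = (-0.8383, -1.9354, -2.3946, -1.5697, 0.0668).
‖u_4‖ = 3.5568, so q_4 = (-0.2357, -0.5441, -0.6732, -0.4413, 0.0188).
Qᵀb = (-0.4932, -0.4486, 0.4677, 4.3390).
Back-substitute: x_4 = 4.3390/3.5568 = 1.2199.
x_3 = (0.4677 + 2.3512·1.2199)/2.6133 = 1.2765.
x_2 = (-0.4486 + 5.6504·1.2765 + 1.2452·1.2199)/4.0370 = 2.0519.
x_1 = (-0.4932 − 4.4388·2.0519 + 0.4932·1.2765 − 1.8084·1.2199)/6.0828 = -1.8376.

x = (-1.8376, 2.0519, 1.2765, 1.2199)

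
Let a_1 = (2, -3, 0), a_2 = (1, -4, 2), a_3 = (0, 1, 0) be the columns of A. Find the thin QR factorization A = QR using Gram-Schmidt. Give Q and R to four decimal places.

Q = [[0.5547, -0.4741, 0.6838], [-0.8321, -0.3161, 0.4558], [0.0000, 0.8218, 0.5698]], R = [[3.6056, 3.8829, -0.8321], [0.0000, 2.4337, -0.3161], [0.0000, 0.0000, 0.4558]]

a_1 = (2, -3, 0); ‖a_1‖ = 3.6056, so q_1 = (0.5547, -0.8321, 0.0000).
q_1·a_2 = 0.5547·1 + (-0.8321)·(-4) + 0.0000·2 = 3.8829.
u_2 = a_2 − 3.8829·q_1 = (-1.1538, -0.7692, 2.0000).
‖u_2‖ = 2.4337, so q_2 = (-0.4741, -0.3161, 0.8218).
q_1·a_3 = 0.5547·0 + (-0.8321)·1 + 0.0000·0 = -0.8321; q_2·a_3 = (-0.4741)·0 + (-0.3161)·1 + 0.8218·0 = -0.3161.
u_3 = a_3 + 0.8321·q_1 + 0.3161·q_2 = (0.3117, 0.2078, 0.2597).
‖u_3‖ = 0.4558, so q_3 = (0.6838, 0.4558, 0.5698).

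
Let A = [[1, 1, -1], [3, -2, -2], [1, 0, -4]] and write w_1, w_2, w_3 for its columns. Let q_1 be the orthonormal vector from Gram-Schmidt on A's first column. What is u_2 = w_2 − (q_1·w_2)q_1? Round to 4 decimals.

u_2 = (1.4545, -0.6364, 0.4545)

w_1 = (1, 3, 1); ‖w_1‖ = 3.3166, so q_1 = (0.3015, 0.9045, 0.3015).
q_1·w_2 = 0.3015·1 + 0.9045·(-2) + 0.3015·0 = -1.5076.
u_2 = w_2 + 1.5076·q_1 = (1.4545, -0.6364, 0.4545).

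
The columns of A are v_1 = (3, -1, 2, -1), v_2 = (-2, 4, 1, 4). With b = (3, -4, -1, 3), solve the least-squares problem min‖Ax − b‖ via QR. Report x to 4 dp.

x = (0.3990, -0.1679)

v_1 = (3, -1, 2, -1); ‖v_1‖ = 3.8730, so q_1 = (0.7746, -0.2582, 0.5164, -0.2582).
q_1·v_2 = 0.7746·(-2) + (-0.2582)·4 + 0.5164·1 + (-0.2582)·4 = -3.0984.
u_2 = v_2 + 3.0984·q_1 = (0.4000, 3.2000, 2.6000, 3.2000).
‖u_2‖ = 5.2345, so q_2 = (0.0764, 0.6113, 0.4967, 0.6113).
Qᵀb = (2.0656, -0.8788).
Back-substitute: x_2 = -0.8788/5.2345 = -0.1679.
x_1 = (2.0656 + 3.0984·(-0.1679))/3.8730 = 0.3990.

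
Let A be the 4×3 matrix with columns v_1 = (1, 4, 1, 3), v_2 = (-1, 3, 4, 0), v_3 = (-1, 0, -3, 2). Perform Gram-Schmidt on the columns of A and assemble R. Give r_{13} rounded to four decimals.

v_1 = (1, 4, 1, 3); ‖v_1‖ = 5.1962, so e_1 = (0.1925, 0.7698, 0.1925, 0.5774).
r_{13} = e_1·v_3 = 0.3849.

r_{13} = 0.3849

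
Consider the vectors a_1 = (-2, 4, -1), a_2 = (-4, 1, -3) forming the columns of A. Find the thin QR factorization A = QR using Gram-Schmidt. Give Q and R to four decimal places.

Q = [[-0.4364, -0.6577], [0.8729, -0.4750], [-0.2182, -0.5846]], R = [[4.5826, 3.2733], [0.0000, 3.9097]]

a_1 = (-2, 4, -1); ‖a_1‖ = 4.5826, so e_1 = (-0.4364, 0.8729, -0.2182).
e_1·a_2 = (-0.4364)·(-4) + 0.8729·1 + (-0.2182)·(-3) = 3.2733.
u_2 = a_2 − 3.2733·e_1 = (-2.5714, -1.8571, -2.2857).
‖u_2‖ = 3.9097, so e_2 = (-0.6577, -0.4750, -0.5846).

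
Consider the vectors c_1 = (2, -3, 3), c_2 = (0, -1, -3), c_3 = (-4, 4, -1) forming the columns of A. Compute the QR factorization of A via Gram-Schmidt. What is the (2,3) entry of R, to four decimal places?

r_{23} = -2.5148

e_1 = c_1/‖c_1‖ = (2, -3, 3)/4.6904 = (0.4264, -0.6396, 0.6396).
r_{12} = e_1·c_2 = -1.2792.
u_2 = c_2 + 1.2792·e_1 = (0.5455, -1.8182, -2.1818).
‖u_2‖ = 2.8920, so e_2 = (0.1886, -0.6287, -0.7544).
r_{23} = e_2·c_3 = -2.5148.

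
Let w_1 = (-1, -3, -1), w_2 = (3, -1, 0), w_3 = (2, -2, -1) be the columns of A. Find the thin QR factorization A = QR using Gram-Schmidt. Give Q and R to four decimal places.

Q = [[-0.3015, 0.9487, 0.0953], [-0.9045, -0.3162, 0.2860], [-0.3015, 0.0000, -0.9535]], R = [[3.3166, 0.0000, 1.5076], [0.0000, 3.1623, 2.5298], [0.0000, 0.0000, 0.5721]]

w_1 = (-1, -3, -1); ‖w_1‖ = 3.3166, so q_1 = (-0.3015, -0.9045, -0.3015).
q_1·w_2 = (-0.3015)·3 + (-0.9045)·(-1) + (-0.3015)·0 = 0.0000.
u_2 = w_2 + 0.0000·q_1 = (3.0000, -1.0000, 0.0000).
‖u_2‖ = 3.1623, so q_2 = (0.9487, -0.3162, 0.0000).
q_1·w_3 = (-0.3015)·2 + (-0.9045)·(-2) + (-0.3015)·(-1) = 1.5076; q_2·w_3 = 0.9487·2 + (-0.3162)·(-2) + 0.0000·(-1) = 2.5298.
u_3 = w_3 − 1.5076·q_1 − 2.5298·q_2 = (0.0545, 0.1636, -0.5455).
‖u_3‖ = 0.5721, so q_3 = (0.0953, 0.2860, -0.9535).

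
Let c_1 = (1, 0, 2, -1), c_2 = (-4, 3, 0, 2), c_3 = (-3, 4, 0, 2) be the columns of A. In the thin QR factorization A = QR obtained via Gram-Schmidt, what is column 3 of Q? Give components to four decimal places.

q_1 = c_1/‖c_1‖ = (1, 0, 2, -1)/2.4495 = (0.4082, 0.0000, 0.8165, -0.4082).
r_{12} = q_1·c_2 = -2.4495.
u_2 = c_2 + 2.4495·q_1 = (-3.0000, 3.0000, 2.0000, 1.0000).
‖u_2‖ = 4.7958, so q_2 = (-0.6255, 0.6255, 0.4170, 0.2085).
r_{13} = q_1·c_3 = -2.0412; r_{23} = q_2·c_3 = 4.7958.
u_3 = c_3 + 2.0412·q_1 − 4.7958·q_2 = (0.8333, 1.0000, -0.3333, 0.1667).
‖u_3‖ = 1.3540, so q_3 = (0.6155, 0.7385, -0.2462, 0.1231).

q_3 = (0.6155, 0.7385, -0.2462, 0.1231)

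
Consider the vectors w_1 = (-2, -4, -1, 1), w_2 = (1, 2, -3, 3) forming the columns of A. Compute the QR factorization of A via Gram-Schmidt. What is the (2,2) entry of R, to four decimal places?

w_1 = (-2, -4, -1, 1); ‖w_1‖ = 4.6904, so e_1 = (-0.4264, -0.8528, -0.2132, 0.2132).
e_1·w_2 = (-0.4264)·1 + (-0.8528)·2 + (-0.2132)·(-3) + 0.2132·3 = -0.8528.
u_2 = w_2 + 0.8528·e_1 = (0.6364, 1.2727, -3.1818, 3.1818).
r_{22} = ‖u_2‖ = 4.7194.

r_{22} = 4.7194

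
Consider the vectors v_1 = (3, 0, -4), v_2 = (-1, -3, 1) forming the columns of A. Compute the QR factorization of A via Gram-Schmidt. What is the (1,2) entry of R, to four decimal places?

e_1 = v_1/‖v_1‖ = (3, 0, -4)/5.0000 = (0.6000, 0.0000, -0.8000).
r_{12} = e_1·v_2 = -1.4000.

r_{12} = -1.4000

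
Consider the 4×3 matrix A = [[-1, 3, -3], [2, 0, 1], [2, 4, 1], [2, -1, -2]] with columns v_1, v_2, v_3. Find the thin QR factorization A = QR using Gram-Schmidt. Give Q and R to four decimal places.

Q = [[-0.2774, 0.6422, -0.6193], [0.5547, -0.0917, 0.1270], [0.5547, 0.7034, 0.2842], [0.5547, -0.2905, -0.7208]], R = [[3.6056, 0.8321, 0.8321], [0.0000, 5.0307, -0.7340], [0.0000, 0.0000, 3.7107]]

v_1 = (-1, 2, 2, 2); ‖v_1‖ = 3.6056, so q_1 = (-0.2774, 0.5547, 0.5547, 0.5547).
q_1·v_2 = (-0.2774)·3 + 0.5547·0 + 0.5547·4 + 0.5547·(-1) = 0.8321.
u_2 = v_2 − 0.8321·q_1 = (3.2308, -0.4615, 3.5385, -1.4615).
‖u_2‖ = 5.0307, so q_2 = (0.6422, -0.0917, 0.7034, -0.2905).
q_1·v_3 = (-0.2774)·(-3) + 0.5547·1 + 0.5547·1 + 0.5547·(-2) = 0.8321; q_2·v_3 = 0.6422·(-3) + (-0.0917)·1 + 0.7034·1 + (-0.2905)·(-2) = -0.7340.
u_3 = v_3 − 0.8321·q_1 + 0.7340·q_2 = (-2.2979, 0.4711, 1.0547, -2.6748).
‖u_3‖ = 3.7107, so q_3 = (-0.6193, 0.1270, 0.2842, -0.7208).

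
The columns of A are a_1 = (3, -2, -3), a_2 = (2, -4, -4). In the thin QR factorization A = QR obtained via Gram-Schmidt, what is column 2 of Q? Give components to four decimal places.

e_1 = a_1/‖a_1‖ = (3, -2, -3)/4.6904 = (0.6396, -0.4264, -0.6396).
r_{12} = e_1·a_2 = 5.5432.
u_2 = a_2 − 5.5432·e_1 = (-1.5455, -1.6364, -0.4545).
‖u_2‖ = 2.2962, so e_2 = (-0.6730, -0.7126, -0.1980).

e_2 = (-0.6730, -0.7126, -0.1980)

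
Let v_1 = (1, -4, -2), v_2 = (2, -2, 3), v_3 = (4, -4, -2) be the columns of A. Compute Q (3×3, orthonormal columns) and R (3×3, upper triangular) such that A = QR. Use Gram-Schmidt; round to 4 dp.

Q = [[0.2182, 0.4491, 0.8664], [-0.8729, -0.3072, 0.3791], [-0.4364, 0.8390, -0.3249]], R = [[4.5826, 0.8729, 5.2372], [0.0000, 4.0297, 1.3472], [0.0000, 0.0000, 2.5993]]

v_1 = (1, -4, -2); ‖v_1‖ = 4.5826, so q_1 = (0.2182, -0.8729, -0.4364).
q_1·v_2 = 0.2182·2 + (-0.8729)·(-2) + (-0.4364)·3 = 0.8729.
u_2 = v_2 − 0.8729·q_1 = (1.8095, -1.2381, 3.3810).
‖u_2‖ = 4.0297, so q_2 = (0.4491, -0.3072, 0.8390).
q_1·v_3 = 0.2182·4 + (-0.8729)·(-4) + (-0.4364)·(-2) = 5.2372; q_2·v_3 = 0.4491·4 + (-0.3072)·(-4) + 0.8390·(-2) = 1.3472.
u_3 = v_3 − 5.2372·q_1 − 1.3472·q_2 = (2.2522, 0.9853, -0.8446).
‖u_3‖ = 2.5993, so q_3 = (0.8664, 0.3791, -0.3249).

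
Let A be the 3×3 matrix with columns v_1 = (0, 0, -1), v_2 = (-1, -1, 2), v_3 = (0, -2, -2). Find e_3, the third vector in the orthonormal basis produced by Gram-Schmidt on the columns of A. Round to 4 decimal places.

e_3 = (0.7071, -0.7071, 0.0000)

v_1 = (0, 0, -1); ‖v_1‖ = 1.0000, so e_1 = (0.0000, 0.0000, -1.0000).
e_1·v_2 = 0.0000·(-1) + 0.0000·(-1) + (-1.0000)·2 = -2.0000.
u_2 = v_2 + 2.0000·e_1 = (-1.0000, -1.0000, 0.0000).
‖u_2‖ = 1.4142, so e_2 = (-0.7071, -0.7071, 0.0000).
e_1·v_3 = 0.0000·0 + 0.0000·(-2) + (-1.0000)·(-2) = 2.0000; e_2·v_3 = (-0.7071)·0 + (-0.7071)·(-2) + 0.0000·(-2) = 1.4142.
u_3 = v_3 − 2.0000·e_1 − 1.4142·e_2 = (1.0000, -1.0000, 0.0000).
‖u_3‖ = 1.4142, so e_3 = (0.7071, -0.7071, 0.0000).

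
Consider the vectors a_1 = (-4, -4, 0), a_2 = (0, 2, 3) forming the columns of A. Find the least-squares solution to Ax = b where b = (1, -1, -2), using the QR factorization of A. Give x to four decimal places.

e_1 = a_1/‖a_1‖ = (-4, -4, 0)/5.6569 = (-0.7071, -0.7071, 0.0000).
r_{12} = e_1·a_2 = -1.4142.
u_2 = a_2 + 1.4142·e_1 = (-1.0000, 1.0000, 3.0000).
‖u_2‖ = 3.3166, so e_2 = (-0.3015, 0.3015, 0.9045).
Qᵀb = (0.0000, -2.4121).
Back-substitute: x_2 = -2.4121/3.3166 = -0.7273.
x_1 = (0.0000 + 1.4142·(-0.7273))/5.6569 = -0.1818.

x = (-0.1818, -0.7273)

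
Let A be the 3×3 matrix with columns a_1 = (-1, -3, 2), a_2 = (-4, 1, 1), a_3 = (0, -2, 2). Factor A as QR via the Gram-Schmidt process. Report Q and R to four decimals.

Q = [[-0.2673, -0.9087, 0.3208], [-0.8018, 0.3943, 0.4491], [0.5345, 0.1372, 0.8340]], R = [[3.7417, 0.8018, 2.6726], [0.0000, 4.1662, -0.5143], [0.0000, 0.0000, 0.7698]]

a_1 = (-1, -3, 2); ‖a_1‖ = 3.7417, so q_1 = (-0.2673, -0.8018, 0.5345).
q_1·a_2 = (-0.2673)·(-4) + (-0.8018)·1 + 0.5345·1 = 0.8018.
u_2 = a_2 − 0.8018·q_1 = (-3.7857, 1.6429, 0.5714).
‖u_2‖ = 4.1662, so q_2 = (-0.9087, 0.3943, 0.1372).
q_1·a_3 = (-0.2673)·0 + (-0.8018)·(-2) + 0.5345·2 = 2.6726; q_2·a_3 = (-0.9087)·0 + 0.3943·(-2) + 0.1372·2 = -0.5143.
u_3 = a_3 − 2.6726·q_1 + 0.5143·q_2 = (0.2469, 0.3457, 0.6420).
‖u_3‖ = 0.7698, so q_3 = (0.3208, 0.4491, 0.8340).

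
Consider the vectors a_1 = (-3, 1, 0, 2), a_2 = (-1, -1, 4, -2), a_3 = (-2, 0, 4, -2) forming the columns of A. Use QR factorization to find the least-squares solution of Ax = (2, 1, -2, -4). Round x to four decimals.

x = (-1.9375, -3.6875, 3.3750)

a_1 = (-3, 1, 0, 2); ‖a_1‖ = 3.7417, so q_1 = (-0.8018, 0.2673, 0.0000, 0.5345).
q_1·a_2 = (-0.8018)·(-1) + 0.2673·(-1) + 0.0000·4 + 0.5345·(-2) = -0.5345.
u_2 = a_2 + 0.5345·q_1 = (-1.4286, -0.8571, 4.0000, -1.7143).
‖u_2‖ = 4.6599, so q_2 = (-0.3066, -0.1839, 0.8584, -0.3679).
q_1·a_3 = (-0.8018)·(-2) + 0.2673·0 + 0.0000·4 + 0.5345·(-2) = 0.5345; q_2·a_3 = (-0.3066)·(-2) + (-0.1839)·0 + 0.8584·4 + (-0.3679)·(-2) = 4.7825.
u_3 = a_3 − 0.5345·q_1 − 4.7825·q_2 = (-0.1053, 0.7368, -0.1053, -0.5263).
‖u_3‖ = 0.9177, so q_3 = (-0.1147, 0.8030, -0.1147, -0.5735).
Qᵀb = (-3.4744, -1.0423, 3.0971).
Back-substitute: x_3 = 3.0971/0.9177 = 3.3750.
x_2 = (-1.0423 − 4.7825·3.3750)/4.6599 = -3.6875.
x_1 = (-3.4744 + 0.5345·(-3.6875) − 0.5345·3.3750)/3.7417 = -1.9375.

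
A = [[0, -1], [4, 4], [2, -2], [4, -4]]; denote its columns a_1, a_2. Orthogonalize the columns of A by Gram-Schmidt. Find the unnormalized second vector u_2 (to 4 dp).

e_1 = a_1/‖a_1‖ = (0, 4, 2, 4)/6.0000 = (0.0000, 0.6667, 0.3333, 0.6667).
r_{12} = e_1·a_2 = -0.6667.
u_2 = a_2 + 0.6667·e_1 = (-1.0000, 4.4444, -1.7778, -3.5556).

u_2 = (-1.0000, 4.4444, -1.7778, -3.5556)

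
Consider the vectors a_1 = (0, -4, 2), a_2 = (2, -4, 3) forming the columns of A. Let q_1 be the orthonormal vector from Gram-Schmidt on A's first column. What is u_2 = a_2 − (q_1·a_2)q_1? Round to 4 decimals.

u_2 = (2.0000, 0.4000, 0.8000)

q_1 = a_1/‖a_1‖ = (0, -4, 2)/4.4721 = (0.0000, -0.8944, 0.4472).
r_{12} = q_1·a_2 = 4.9193.
u_2 = a_2 − 4.9193·q_1 = (2.0000, 0.4000, 0.8000).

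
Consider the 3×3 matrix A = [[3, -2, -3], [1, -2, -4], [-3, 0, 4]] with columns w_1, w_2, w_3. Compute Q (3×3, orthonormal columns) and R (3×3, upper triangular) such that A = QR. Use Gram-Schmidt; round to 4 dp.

Q = [[0.6882, -0.3424, 0.6396], [0.2294, -0.7337, -0.6396], [-0.6882, -0.5869, 0.4264]], R = [[4.3589, -1.8353, -5.7354], [0.0000, 2.1521, 1.6141], [0.0000, 0.0000, 2.3452]]

w_1 = (3, 1, -3); ‖w_1‖ = 4.3589, so e_1 = (0.6882, 0.2294, -0.6882).
e_1·w_2 = 0.6882·(-2) + 0.2294·(-2) + (-0.6882)·0 = -1.8353.
u_2 = w_2 + 1.8353·e_1 = (-0.7368, -1.5789, -1.2632).
‖u_2‖ = 2.1521, so e_2 = (-0.3424, -0.7337, -0.5869).
e_1·w_3 = 0.6882·(-3) + 0.2294·(-4) + (-0.6882)·4 = -5.7354; e_2·w_3 = (-0.3424)·(-3) + (-0.7337)·(-4) + (-0.5869)·4 = 1.6141.
u_3 = w_3 + 5.7354·e_1 − 1.6141·e_2 = (1.5000, -1.5000, 1.0000).
‖u_3‖ = 2.3452, so e_3 = (0.6396, -0.6396, 0.4264).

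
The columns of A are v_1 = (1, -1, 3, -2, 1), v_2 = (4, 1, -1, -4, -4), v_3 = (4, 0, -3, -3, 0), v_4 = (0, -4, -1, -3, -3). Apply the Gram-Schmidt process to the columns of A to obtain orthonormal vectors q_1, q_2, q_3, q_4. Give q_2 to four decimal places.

q_2 = (0.5357, 0.1786, -0.2500, -0.5000, -0.6071)

v_1 = (1, -1, 3, -2, 1); ‖v_1‖ = 4.0000, so q_1 = (0.2500, -0.2500, 0.7500, -0.5000, 0.2500).
q_1·v_2 = 0.2500·4 + (-0.2500)·1 + 0.7500·(-1) + (-0.5000)·(-4) + 0.2500·(-4) = 1.0000.
u_2 = v_2 − 1.0000·q_1 = (3.7500, 1.2500, -1.7500, -3.5000, -4.2500).
‖u_2‖ = 7.0000, so q_2 = (0.5357, 0.1786, -0.2500, -0.5000, -0.6071).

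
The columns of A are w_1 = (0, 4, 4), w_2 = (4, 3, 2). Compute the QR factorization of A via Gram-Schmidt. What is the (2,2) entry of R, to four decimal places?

r_{22} = 4.0620

w_1 = (0, 4, 4); ‖w_1‖ = 5.6569, so e_1 = (0.0000, 0.7071, 0.7071).
e_1·w_2 = 0.0000·4 + 0.7071·3 + 0.7071·2 = 3.5355.
u_2 = w_2 − 3.5355·e_1 = (4.0000, 0.5000, -0.5000).
r_{22} = ‖u_2‖ = 4.0620.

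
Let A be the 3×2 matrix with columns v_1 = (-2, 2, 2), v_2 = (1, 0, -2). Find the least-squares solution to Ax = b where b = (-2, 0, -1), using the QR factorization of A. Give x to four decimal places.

v_1 = (-2, 2, 2); ‖v_1‖ = 3.4641, so q_1 = (-0.5774, 0.5774, 0.5774).
q_1·v_2 = (-0.5774)·1 + 0.5774·0 + 0.5774·(-2) = -1.7321.
u_2 = v_2 + 1.7321·q_1 = (0.0000, 1.0000, -1.0000).
‖u_2‖ = 1.4142, so q_2 = (0.0000, 0.7071, -0.7071).
Qᵀb = (0.5774, 0.7071).
Back-substitute: x_2 = 0.7071/1.4142 = 0.5000.
x_1 = (0.5774 + 1.7321·0.5000)/3.4641 = 0.4167.

x = (0.4167, 0.5000)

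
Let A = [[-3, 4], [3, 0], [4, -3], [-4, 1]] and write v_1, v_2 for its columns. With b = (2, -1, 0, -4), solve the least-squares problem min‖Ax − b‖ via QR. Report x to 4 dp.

x = (0.5698, 0.7674)

v_1 = (-3, 3, 4, -4); ‖v_1‖ = 7.0711, so q_1 = (-0.4243, 0.4243, 0.5657, -0.5657).
q_1·v_2 = (-0.4243)·4 + 0.4243·0 + 0.5657·(-3) + (-0.5657)·1 = -3.9598.
u_2 = v_2 + 3.9598·q_1 = (2.3200, 1.6800, -0.7600, -1.2400).
‖u_2‖ = 3.2125, so q_2 = (0.7222, 0.5230, -0.2366, -0.3860).
Qᵀb = (0.9899, 2.4654).
Back-substitute: x_2 = 2.4654/3.2125 = 0.7674.
x_1 = (0.9899 + 3.9598·0.7674)/7.0711 = 0.5698.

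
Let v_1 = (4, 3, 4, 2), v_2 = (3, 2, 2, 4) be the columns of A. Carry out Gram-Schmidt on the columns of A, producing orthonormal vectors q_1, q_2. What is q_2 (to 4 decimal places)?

v_1 = (4, 3, 4, 2); ‖v_1‖ = 6.7082, so q_1 = (0.5963, 0.4472, 0.5963, 0.2981).
q_1·v_2 = 0.5963·3 + 0.4472·2 + 0.5963·2 + 0.2981·4 = 5.0684.
u_2 = v_2 − 5.0684·q_1 = (-0.0222, -0.2667, -1.0222, 2.4889).
‖u_2‖ = 2.7039, so q_2 = (-0.0082, -0.0986, -0.3781, 0.9205).

q_2 = (-0.0082, -0.0986, -0.3781, 0.9205)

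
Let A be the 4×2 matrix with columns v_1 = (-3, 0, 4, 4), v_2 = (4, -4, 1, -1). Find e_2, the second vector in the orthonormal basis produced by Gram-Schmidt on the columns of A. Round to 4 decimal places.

e_2 = (0.5654, -0.7244, 0.3931, 0.0309)

v_1 = (-3, 0, 4, 4); ‖v_1‖ = 6.4031, so e_1 = (-0.4685, 0.0000, 0.6247, 0.6247).
e_1·v_2 = (-0.4685)·4 + 0.0000·(-4) + 0.6247·1 + 0.6247·(-1) = -1.8741.
u_2 = v_2 + 1.8741·e_1 = (3.1220, -4.0000, 2.1707, 0.1707).
‖u_2‖ = 5.5216, so e_2 = (0.5654, -0.7244, 0.3931, 0.0309).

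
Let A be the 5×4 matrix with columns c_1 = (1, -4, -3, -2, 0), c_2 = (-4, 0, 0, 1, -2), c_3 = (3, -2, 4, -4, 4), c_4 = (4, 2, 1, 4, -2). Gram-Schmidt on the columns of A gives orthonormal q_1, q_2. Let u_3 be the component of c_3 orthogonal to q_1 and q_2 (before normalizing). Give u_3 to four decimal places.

c_1 = (1, -4, -3, -2, 0); ‖c_1‖ = 5.4772, so q_1 = (0.1826, -0.7303, -0.5477, -0.3651, 0.0000).
q_1·c_2 = 0.1826·(-4) + (-0.7303)·0 + (-0.5477)·0 + (-0.3651)·1 + 0.0000·(-2) = -1.0954.
u_2 = c_2 + 1.0954·q_1 = (-3.8000, -0.8000, -0.6000, 0.6000, -2.0000).
‖u_2‖ = 4.4497, so q_2 = (-0.8540, -0.1798, -0.1348, 0.1348, -0.4495).
q_1·c_3 = 0.1826·3 + (-0.7303)·(-2) + (-0.5477)·4 + (-0.3651)·(-4) + 0.0000·4 = 1.2780; q_2·c_3 = (-0.8540)·3 + (-0.1798)·(-2) + (-0.1348)·4 + 0.1348·(-4) + (-0.4495)·4 = -5.0790.
u_3 = c_3 − 1.2780·q_1 + 5.0790·q_2 = (-1.5707, -1.9798, 4.0152, -2.8485, 1.7172).

u_3 = (-1.5707, -1.9798, 4.0152, -2.8485, 1.7172)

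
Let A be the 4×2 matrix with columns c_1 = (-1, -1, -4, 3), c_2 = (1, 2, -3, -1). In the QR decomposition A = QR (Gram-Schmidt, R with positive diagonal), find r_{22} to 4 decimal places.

c_1 = (-1, -1, -4, 3); ‖c_1‖ = 5.1962, so e_1 = (-0.1925, -0.1925, -0.7698, 0.5774).
e_1·c_2 = (-0.1925)·1 + (-0.1925)·2 + (-0.7698)·(-3) + 0.5774·(-1) = 1.1547.
u_2 = c_2 − 1.1547·e_1 = (1.2222, 2.2222, -2.1111, -1.6667).
r_{22} = ‖u_2‖ = 3.6968.

r_{22} = 3.6968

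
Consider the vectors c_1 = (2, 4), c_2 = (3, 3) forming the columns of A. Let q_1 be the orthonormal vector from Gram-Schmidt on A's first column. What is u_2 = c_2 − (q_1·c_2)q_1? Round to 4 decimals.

c_1 = (2, 4); ‖c_1‖ = 4.4721, so q_1 = (0.4472, 0.8944).
q_1·c_2 = 0.4472·3 + 0.8944·3 = 4.0249.
u_2 = c_2 − 4.0249·q_1 = (1.2000, -0.6000).

u_2 = (1.2000, -0.6000)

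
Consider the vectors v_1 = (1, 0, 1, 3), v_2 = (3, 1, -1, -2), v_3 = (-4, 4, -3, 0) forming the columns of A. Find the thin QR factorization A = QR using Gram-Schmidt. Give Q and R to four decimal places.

Q = [[0.3015, 0.9139, -0.2620], [0.0000, 0.2717, 0.8013], [0.3015, -0.1729, -0.4780], [0.9045, -0.2470, 0.2466]], R = [[3.3166, -1.2060, -2.1106], [0.0000, 3.6804, -2.0502], [0.0000, 0.0000, 5.6870]]

q_1 = v_1/‖v_1‖ = (1, 0, 1, 3)/3.3166 = (0.3015, 0.0000, 0.3015, 0.9045).
r_{12} = q_1·v_2 = -1.2060.
u_2 = v_2 + 1.2060·q_1 = (3.3636, 1.0000, -0.6364, -0.9091).
‖u_2‖ = 3.6804, so q_2 = (0.9139, 0.2717, -0.1729, -0.2470).
r_{13} = q_1·v_3 = -2.1106; r_{23} = q_2·v_3 = -2.0502.
u_3 = v_3 + 2.1106·q_1 + 2.0502·q_2 = (-1.4899, 4.5570, -2.7181, 1.4027).
‖u_3‖ = 5.6870, so q_3 = (-0.2620, 0.8013, -0.4780, 0.2466).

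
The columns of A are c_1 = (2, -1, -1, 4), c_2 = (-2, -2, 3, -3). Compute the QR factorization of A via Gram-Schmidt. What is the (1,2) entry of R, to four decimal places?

r_{12} = -3.6244

q_1 = c_1/‖c_1‖ = (2, -1, -1, 4)/4.6904 = (0.4264, -0.2132, -0.2132, 0.8528).
r_{12} = q_1·c_2 = -3.6244.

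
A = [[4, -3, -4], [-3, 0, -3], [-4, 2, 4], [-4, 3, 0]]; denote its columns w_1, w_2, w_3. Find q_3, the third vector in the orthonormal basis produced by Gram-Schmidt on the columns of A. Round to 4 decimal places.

w_1 = (4, -3, -4, -4); ‖w_1‖ = 7.5498, so q_1 = (0.5298, -0.3974, -0.5298, -0.5298).
q_1·w_2 = 0.5298·(-3) + (-0.3974)·0 + (-0.5298)·2 + (-0.5298)·3 = -4.2385.
u_2 = w_2 + 4.2385·q_1 = (-0.7544, -1.6842, -0.2456, 0.7544).
‖u_2‖ = 2.0088, so q_2 = (-0.3755, -0.8384, -0.1223, 0.3755).
q_1·w_3 = 0.5298·(-4) + (-0.3974)·(-3) + (-0.5298)·4 + (-0.5298)·0 = -3.0464; q_2·w_3 = (-0.3755)·(-4) + (-0.8384)·(-3) + (-0.1223)·4 + 0.3755·0 = 3.5284.
u_3 = w_3 + 3.0464·q_1 − 3.5284·q_2 = (-1.0609, -1.2522, 2.8174, -2.9391).
‖u_3‖ = 4.3897, so q_3 = (-0.2417, -0.2853, 0.6418, -0.6695).

q_3 = (-0.2417, -0.2853, 0.6418, -0.6695)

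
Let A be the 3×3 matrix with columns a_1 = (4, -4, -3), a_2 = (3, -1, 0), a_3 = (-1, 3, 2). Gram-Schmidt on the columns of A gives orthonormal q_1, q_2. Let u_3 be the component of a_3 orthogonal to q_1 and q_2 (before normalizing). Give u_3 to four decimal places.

a_1 = (4, -4, -3); ‖a_1‖ = 6.4031, so q_1 = (0.6247, -0.6247, -0.4685).
q_1·a_2 = 0.6247·3 + (-0.6247)·(-1) + (-0.4685)·0 = 2.4988.
u_2 = a_2 − 2.4988·q_1 = (1.4390, 0.5610, 1.1707).
‖u_2‖ = 1.9381, so q_2 = (0.7425, 0.2895, 0.6041).
q_1·a_3 = 0.6247·(-1) + (-0.6247)·3 + (-0.4685)·2 = -3.4358; q_2·a_3 = 0.7425·(-1) + 0.2895·3 + 0.6041·2 = 1.3340.
u_3 = a_3 + 3.4358·q_1 − 1.3340·q_2 = (0.1558, 0.4675, -0.4156).

u_3 = (0.1558, 0.4675, -0.4156)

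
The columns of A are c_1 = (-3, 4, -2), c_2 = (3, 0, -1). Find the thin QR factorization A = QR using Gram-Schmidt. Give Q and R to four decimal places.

Q = [[-0.5571, 0.7895], [0.7428, 0.3349], [-0.3714, -0.5144]], R = [[5.3852, -1.2999], [0.0000, 2.8828]]

c_1 = (-3, 4, -2); ‖c_1‖ = 5.3852, so e_1 = (-0.5571, 0.7428, -0.3714).
e_1·c_2 = (-0.5571)·3 + 0.7428·0 + (-0.3714)·(-1) = -1.2999.
u_2 = c_2 + 1.2999·e_1 = (2.2759, 0.9655, -1.4828).
‖u_2‖ = 2.8828, so e_2 = (0.7895, 0.3349, -0.5144).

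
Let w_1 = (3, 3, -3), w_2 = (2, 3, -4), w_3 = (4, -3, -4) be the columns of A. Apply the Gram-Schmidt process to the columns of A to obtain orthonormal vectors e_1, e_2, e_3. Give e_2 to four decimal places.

e_2 = (-0.7071, 0.0000, -0.7071)

w_1 = (3, 3, -3); ‖w_1‖ = 5.1962, so e_1 = (0.5774, 0.5774, -0.5774).
e_1·w_2 = 0.5774·2 + 0.5774·3 + (-0.5774)·(-4) = 5.1962.
u_2 = w_2 − 5.1962·e_1 = (-1.0000, 0.0000, -1.0000).
‖u_2‖ = 1.4142, so e_2 = (-0.7071, 0.0000, -0.7071).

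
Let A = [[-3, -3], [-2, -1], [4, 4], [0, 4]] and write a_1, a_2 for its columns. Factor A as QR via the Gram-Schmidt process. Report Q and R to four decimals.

e_1 = a_1/‖a_1‖ = (-3, -2, 4, 0)/5.3852 = (-0.5571, -0.3714, 0.7428, 0.0000).
r_{12} = e_1·a_2 = 5.0138.
u_2 = a_2 − 5.0138·e_1 = (-0.2069, 0.8621, 0.2759, 4.0000).
‖u_2‖ = 4.1063, so e_2 = (-0.0504, 0.2099, 0.0672, 0.9741).

Q = [[-0.5571, -0.0504], [-0.3714, 0.2099], [0.7428, 0.0672], [0.0000, 0.9741]], R = [[5.3852, 5.0138], [0.0000, 4.1063]]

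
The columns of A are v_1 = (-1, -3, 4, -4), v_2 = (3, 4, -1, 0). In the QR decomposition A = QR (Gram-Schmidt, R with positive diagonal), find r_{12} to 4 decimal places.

r_{12} = -2.9318

q_1 = v_1/‖v_1‖ = (-1, -3, 4, -4)/6.4807 = (-0.1543, -0.4629, 0.6172, -0.6172).
r_{12} = q_1·v_2 = -2.9318.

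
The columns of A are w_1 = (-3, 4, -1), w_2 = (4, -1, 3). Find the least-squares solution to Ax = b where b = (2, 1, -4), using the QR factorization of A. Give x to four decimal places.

w_1 = (-3, 4, -1); ‖w_1‖ = 5.0990, so e_1 = (-0.5883, 0.7845, -0.1961).
e_1·w_2 = (-0.5883)·4 + 0.7845·(-1) + (-0.1961)·3 = -3.7262.
u_2 = w_2 + 3.7262·e_1 = (1.8077, 1.9231, 2.2692).
‖u_2‖ = 3.4807, so e_2 = (0.5193, 0.5525, 0.6519).
Qᵀb = (0.3922, -1.0166).
Back-substitute: x_2 = -1.0166/3.4807 = -0.2921.
x_1 = (0.3922 + 3.7262·(-0.2921))/5.0990 = -0.1365.

x = (-0.1365, -0.2921)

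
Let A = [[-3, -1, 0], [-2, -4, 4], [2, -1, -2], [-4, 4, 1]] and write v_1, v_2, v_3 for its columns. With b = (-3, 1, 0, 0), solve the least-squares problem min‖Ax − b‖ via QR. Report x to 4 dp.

x = (0.7778, 0.4198, 0.9830)

e_1 = v_1/‖v_1‖ = (-3, -2, 2, -4)/5.7446 = (-0.5222, -0.3482, 0.3482, -0.6963).
r_{12} = e_1·v_2 = -1.2185.
u_2 = v_2 + 1.2185·e_1 = (-1.6364, -4.4242, -0.5758, 3.1515).
‖u_2‖ = 5.7022, so e_2 = (-0.2870, -0.7759, -0.1010, 0.5527).
r_{13} = e_1·v_3 = -2.7852; r_{23} = e_2·v_3 = -2.3489.
u_3 = v_3 + 2.7852·e_1 + 2.3489·e_2 = (-2.1286, 1.2078, -1.2675, 0.3588).
‖u_3‖ = 2.7794, so e_3 = (-0.7659, 0.4346, -0.4560, 0.1291).
Qᵀb = (1.2185, 0.0850, 2.7321).
Back-substitute: x_3 = 2.7321/2.7794 = 0.9830.
x_2 = (0.0850 + 2.3489·0.9830)/5.7022 = 0.4198.
x_1 = (1.2185 + 1.2185·0.4198 + 2.7852·0.9830)/5.7446 = 0.7778.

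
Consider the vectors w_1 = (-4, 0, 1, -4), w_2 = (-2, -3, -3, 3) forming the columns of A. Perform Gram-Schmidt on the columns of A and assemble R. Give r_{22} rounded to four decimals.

r_{22} = 5.4328

w_1 = (-4, 0, 1, -4); ‖w_1‖ = 5.7446, so q_1 = (-0.6963, 0.0000, 0.1741, -0.6963).
q_1·w_2 = (-0.6963)·(-2) + 0.0000·(-3) + 0.1741·(-3) + (-0.6963)·3 = -1.2185.
u_2 = w_2 + 1.2185·q_1 = (-2.8485, -3.0000, -2.7879, 2.1515).
r_{22} = ‖u_2‖ = 5.4328.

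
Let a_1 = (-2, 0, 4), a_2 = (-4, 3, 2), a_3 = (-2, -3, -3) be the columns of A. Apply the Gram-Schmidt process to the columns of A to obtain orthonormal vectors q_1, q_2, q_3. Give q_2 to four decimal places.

a_1 = (-2, 0, 4); ‖a_1‖ = 4.4721, so q_1 = (-0.4472, 0.0000, 0.8944).
q_1·a_2 = (-0.4472)·(-4) + 0.0000·3 + 0.8944·2 = 3.5777.
u_2 = a_2 − 3.5777·q_1 = (-2.4000, 3.0000, -1.2000).
‖u_2‖ = 4.0249, so q_2 = (-0.5963, 0.7454, -0.2981).

q_2 = (-0.5963, 0.7454, -0.2981)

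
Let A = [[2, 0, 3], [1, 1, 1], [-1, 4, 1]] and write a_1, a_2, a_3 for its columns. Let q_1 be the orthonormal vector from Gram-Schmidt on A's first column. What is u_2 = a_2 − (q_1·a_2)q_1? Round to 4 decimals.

a_1 = (2, 1, -1); ‖a_1‖ = 2.4495, so q_1 = (0.8165, 0.4082, -0.4082).
q_1·a_2 = 0.8165·0 + 0.4082·1 + (-0.4082)·4 = -1.2247.
u_2 = a_2 + 1.2247·q_1 = (1.0000, 1.5000, 3.5000).

u_2 = (1.0000, 1.5000, 3.5000)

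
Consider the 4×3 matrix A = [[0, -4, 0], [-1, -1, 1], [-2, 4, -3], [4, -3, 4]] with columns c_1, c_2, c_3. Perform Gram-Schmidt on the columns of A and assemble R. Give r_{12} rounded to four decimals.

c_1 = (0, -1, -2, 4); ‖c_1‖ = 4.5826, so q_1 = (0.0000, -0.2182, -0.4364, 0.8729).
r_{12} = q_1·c_2 = -4.1461.

r_{12} = -4.1461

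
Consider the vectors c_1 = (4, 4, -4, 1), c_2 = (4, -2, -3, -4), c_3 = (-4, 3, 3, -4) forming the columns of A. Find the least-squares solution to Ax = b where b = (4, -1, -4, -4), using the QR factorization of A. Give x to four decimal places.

c_1 = (4, 4, -4, 1); ‖c_1‖ = 7.0000, so q_1 = (0.5714, 0.5714, -0.5714, 0.1429).
q_1·c_2 = 0.5714·4 + 0.5714·(-2) + (-0.5714)·(-3) + 0.1429·(-4) = 2.2857.
u_2 = c_2 − 2.2857·q_1 = (2.6939, -3.3061, -1.6939, -4.3265).
‖u_2‖ = 6.3068, so q_2 = (0.4271, -0.5242, -0.2686, -0.6860).
q_1·c_3 = 0.5714·(-4) + 0.5714·3 + (-0.5714)·3 + 0.1429·(-4) = -2.8571; q_2·c_3 = 0.4271·(-4) + (-0.5242)·3 + (-0.2686)·3 + (-0.6860)·(-4) = -1.3429.
u_3 = c_3 + 2.8571·q_1 + 1.3429·q_2 = (-1.7937, 3.9287, 1.0067, -4.5131).
‖u_3‖ = 6.3272, so q_3 = (-0.2835, 0.6209, 0.1591, -0.7133).
Qᵀb = (3.4286, 6.0511, 0.4618).
Back-substitute: x_3 = 0.4618/6.3272 = 0.0730.
x_2 = (6.0511 + 1.3429·0.0730)/6.3068 = 0.9750.
x_1 = (3.4286 − 2.2857·0.9750 + 2.8571·0.0730)/7.0000 = 0.2012.

x = (0.2012, 0.9750, 0.0730)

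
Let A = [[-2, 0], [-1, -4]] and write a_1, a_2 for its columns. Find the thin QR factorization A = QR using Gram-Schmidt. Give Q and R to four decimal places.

Q = [[-0.8944, 0.4472], [-0.4472, -0.8944]], R = [[2.2361, 1.7889], [0.0000, 3.5777]]

a_1 = (-2, -1); ‖a_1‖ = 2.2361, so q_1 = (-0.8944, -0.4472).
q_1·a_2 = (-0.8944)·0 + (-0.4472)·(-4) = 1.7889.
u_2 = a_2 − 1.7889·q_1 = (1.6000, -3.2000).
‖u_2‖ = 3.5777, so q_2 = (0.4472, -0.8944).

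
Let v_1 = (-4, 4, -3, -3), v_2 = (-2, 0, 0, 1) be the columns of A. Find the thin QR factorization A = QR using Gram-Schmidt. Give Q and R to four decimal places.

v_1 = (-4, 4, -3, -3); ‖v_1‖ = 7.0711, so q_1 = (-0.5657, 0.5657, -0.4243, -0.4243).
q_1·v_2 = (-0.5657)·(-2) + 0.5657·0 + (-0.4243)·0 + (-0.4243)·1 = 0.7071.
u_2 = v_2 − 0.7071·q_1 = (-1.6000, -0.4000, 0.3000, 1.3000).
‖u_2‖ = 2.1213, so q_2 = (-0.7542, -0.1886, 0.1414, 0.6128).

Q = [[-0.5657, -0.7542], [0.5657, -0.1886], [-0.4243, 0.1414], [-0.4243, 0.6128]], R = [[7.0711, 0.7071], [0.0000, 2.1213]]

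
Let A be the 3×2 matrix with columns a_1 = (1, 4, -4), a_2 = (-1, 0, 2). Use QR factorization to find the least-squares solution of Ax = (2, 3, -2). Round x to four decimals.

a_1 = (1, 4, -4); ‖a_1‖ = 5.7446, so e_1 = (0.1741, 0.6963, -0.6963).
e_1·a_2 = 0.1741·(-1) + 0.6963·0 + (-0.6963)·2 = -1.5667.
u_2 = a_2 + 1.5667·e_1 = (-0.7273, 1.0909, 0.9091).
‖u_2‖ = 1.5954, so e_2 = (-0.4558, 0.6838, 0.5698).
Qᵀb = (3.8297, 0.0000).
Back-substitute: x_2 = 0.0000/1.5954 = 0.0000.
x_1 = (3.8297 + 1.5667·0.0000)/5.7446 = 0.6667.

x = (0.6667, 0.0000)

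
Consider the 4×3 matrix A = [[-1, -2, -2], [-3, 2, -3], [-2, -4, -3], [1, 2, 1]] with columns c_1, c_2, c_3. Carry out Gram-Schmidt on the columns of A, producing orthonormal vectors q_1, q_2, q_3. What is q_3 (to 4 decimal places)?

c_1 = (-1, -3, -2, 1); ‖c_1‖ = 3.8730, so q_1 = (-0.2582, -0.7746, -0.5164, 0.2582).
q_1·c_2 = (-0.2582)·(-2) + (-0.7746)·2 + (-0.5164)·(-4) + 0.2582·2 = 1.5492.
u_2 = c_2 − 1.5492·q_1 = (-1.6000, 3.2000, -3.2000, 1.6000).
‖u_2‖ = 5.0596, so q_2 = (-0.3162, 0.6325, -0.6325, 0.3162).
q_1·c_3 = (-0.2582)·(-2) + (-0.7746)·(-3) + (-0.5164)·(-3) + 0.2582·1 = 4.6476; q_2·c_3 = (-0.3162)·(-2) + 0.6325·(-3) + (-0.6325)·(-3) + 0.3162·1 = 0.9487.
u_3 = c_3 − 4.6476·q_1 − 0.9487·q_2 = (-0.5000, 0.0000, 0.0000, -0.5000).
‖u_3‖ = 0.7071, so q_3 = (-0.7071, 0.0000, 0.0000, -0.7071).

q_3 = (-0.7071, 0.0000, 0.0000, -0.7071)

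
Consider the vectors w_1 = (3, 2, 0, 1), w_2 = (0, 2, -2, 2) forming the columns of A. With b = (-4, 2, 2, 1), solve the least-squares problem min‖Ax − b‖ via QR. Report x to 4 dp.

w_1 = (3, 2, 0, 1); ‖w_1‖ = 3.7417, so q_1 = (0.8018, 0.5345, 0.0000, 0.2673).
q_1·w_2 = 0.8018·0 + 0.5345·2 + 0.0000·(-2) + 0.2673·2 = 1.6036.
u_2 = w_2 − 1.6036·q_1 = (-1.2857, 1.1429, -2.0000, 1.5714).
‖u_2‖ = 3.0706, so q_2 = (-0.4187, 0.3722, -0.6513, 0.5118).
Qᵀb = (-1.8708, 1.6283).
Back-substitute: x_2 = 1.6283/3.0706 = 0.5303.
x_1 = (-1.8708 − 1.6036·0.5303)/3.7417 = -0.7273.

x = (-0.7273, 0.5303)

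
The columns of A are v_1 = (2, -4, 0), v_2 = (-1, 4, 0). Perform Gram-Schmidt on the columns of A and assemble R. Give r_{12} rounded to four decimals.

r_{12} = -4.0249

v_1 = (2, -4, 0); ‖v_1‖ = 4.4721, so q_1 = (0.4472, -0.8944, 0.0000).
r_{12} = q_1·v_2 = -4.0249.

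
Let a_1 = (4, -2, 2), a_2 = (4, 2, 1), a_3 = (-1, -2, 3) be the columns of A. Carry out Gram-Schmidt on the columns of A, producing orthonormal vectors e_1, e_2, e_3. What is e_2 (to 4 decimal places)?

e_1 = a_1/‖a_1‖ = (4, -2, 2)/4.8990 = (0.8165, -0.4082, 0.4082).
r_{12} = e_1·a_2 = 2.8577.
u_2 = a_2 − 2.8577·e_1 = (1.6667, 3.1667, -0.1667).
‖u_2‖ = 3.5824, so e_2 = (0.4652, 0.8840, -0.0465).

e_2 = (0.4652, 0.8840, -0.0465)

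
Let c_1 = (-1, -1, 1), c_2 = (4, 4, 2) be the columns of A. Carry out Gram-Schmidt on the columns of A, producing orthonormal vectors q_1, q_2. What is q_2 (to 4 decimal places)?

c_1 = (-1, -1, 1); ‖c_1‖ = 1.7321, so q_1 = (-0.5774, -0.5774, 0.5774).
q_1·c_2 = (-0.5774)·4 + (-0.5774)·4 + 0.5774·2 = -3.4641.
u_2 = c_2 + 3.4641·q_1 = (2.0000, 2.0000, 4.0000).
‖u_2‖ = 4.8990, so q_2 = (0.4082, 0.4082, 0.8165).

q_2 = (0.4082, 0.4082, 0.8165)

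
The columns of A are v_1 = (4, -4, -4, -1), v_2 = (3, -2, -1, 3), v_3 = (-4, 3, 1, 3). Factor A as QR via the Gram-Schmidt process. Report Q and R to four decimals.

Q = [[0.5714, 0.3436, -0.5590], [-0.5714, -0.0764, 0.0854], [-0.5714, 0.1909, -0.7370], [-0.1429, 0.9163, 0.3703]], R = [[7.0000, 3.0000, -5.0000], [0.0000, 3.7417, 1.3363], [0.0000, 0.0000, 2.8661]]

v_1 = (4, -4, -4, -1); ‖v_1‖ = 7.0000, so q_1 = (0.5714, -0.5714, -0.5714, -0.1429).
q_1·v_2 = 0.5714·3 + (-0.5714)·(-2) + (-0.5714)·(-1) + (-0.1429)·3 = 3.0000.
u_2 = v_2 − 3.0000·q_1 = (1.2857, -0.2857, 0.7143, 3.4286).
‖u_2‖ = 3.7417, so q_2 = (0.3436, -0.0764, 0.1909, 0.9163).
q_1·v_3 = 0.5714·(-4) + (-0.5714)·3 + (-0.5714)·1 + (-0.1429)·3 = -5.0000; q_2·v_3 = 0.3436·(-4) + (-0.0764)·3 + 0.1909·1 + 0.9163·3 = 1.3363.
u_3 = v_3 + 5.0000·q_1 − 1.3363·q_2 = (-1.6020, 0.2449, -2.1122, 1.0612).
‖u_3‖ = 2.8661, so q_3 = (-0.5590, 0.0854, -0.7370, 0.3703).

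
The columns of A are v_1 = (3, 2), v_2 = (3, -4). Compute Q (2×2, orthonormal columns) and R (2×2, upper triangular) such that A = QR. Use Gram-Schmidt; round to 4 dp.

e_1 = v_1/‖v_1‖ = (3, 2)/3.6056 = (0.8321, 0.5547).
r_{12} = e_1·v_2 = 0.2774.
u_2 = v_2 − 0.2774·e_1 = (2.7692, -4.1538).
‖u_2‖ = 4.9923, so e_2 = (0.5547, -0.8321).

Q = [[0.8321, 0.5547], [0.5547, -0.8321]], R = [[3.6056, 0.2774], [0.0000, 4.9923]]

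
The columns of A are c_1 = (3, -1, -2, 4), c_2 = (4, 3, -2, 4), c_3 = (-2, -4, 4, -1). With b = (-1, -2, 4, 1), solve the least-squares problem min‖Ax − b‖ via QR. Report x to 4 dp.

c_1 = (3, -1, -2, 4); ‖c_1‖ = 5.4772, so q_1 = (0.5477, -0.1826, -0.3651, 0.7303).
q_1·c_2 = 0.5477·4 + (-0.1826)·3 + (-0.3651)·(-2) + 0.7303·4 = 5.2947.
u_2 = c_2 − 5.2947·q_1 = (1.1000, 3.9667, -0.0667, 0.1333).
‖u_2‖ = 4.1191, so q_2 = (0.2671, 0.9630, -0.0162, 0.0324).
q_1·c_3 = 0.5477·(-2) + (-0.1826)·(-4) + (-0.3651)·4 + 0.7303·(-1) = -2.5560; q_2·c_3 = 0.2671·(-2) + 0.9630·(-4) + (-0.0162)·4 + 0.0324·(-1) = -4.4832.
u_3 = c_3 + 2.5560·q_1 + 4.4832·q_2 = (0.5972, -0.1493, 2.9941, 1.0118).
‖u_3‖ = 3.2198, so q_3 = (0.1855, -0.0464, 0.9299, 0.3142).
Qᵀb = (-0.9129, -2.2254, 3.9411).
Back-substitute: x_3 = 3.9411/3.2198 = 1.2240.
x_2 = (-2.2254 + 4.4832·1.2240)/4.1191 = 0.7919.
x_1 = (-0.9129 − 5.2947·0.7919 + 2.5560·1.2240)/5.4772 = -0.3610.

x = (-0.3610, 0.7919, 1.2240)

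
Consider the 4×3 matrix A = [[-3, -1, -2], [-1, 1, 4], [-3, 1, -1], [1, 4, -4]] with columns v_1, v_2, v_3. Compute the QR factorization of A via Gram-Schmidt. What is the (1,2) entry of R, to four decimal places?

v_1 = (-3, -1, -3, 1); ‖v_1‖ = 4.4721, so q_1 = (-0.6708, -0.2236, -0.6708, 0.2236).
r_{12} = q_1·v_2 = 0.6708.

r_{12} = 0.6708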